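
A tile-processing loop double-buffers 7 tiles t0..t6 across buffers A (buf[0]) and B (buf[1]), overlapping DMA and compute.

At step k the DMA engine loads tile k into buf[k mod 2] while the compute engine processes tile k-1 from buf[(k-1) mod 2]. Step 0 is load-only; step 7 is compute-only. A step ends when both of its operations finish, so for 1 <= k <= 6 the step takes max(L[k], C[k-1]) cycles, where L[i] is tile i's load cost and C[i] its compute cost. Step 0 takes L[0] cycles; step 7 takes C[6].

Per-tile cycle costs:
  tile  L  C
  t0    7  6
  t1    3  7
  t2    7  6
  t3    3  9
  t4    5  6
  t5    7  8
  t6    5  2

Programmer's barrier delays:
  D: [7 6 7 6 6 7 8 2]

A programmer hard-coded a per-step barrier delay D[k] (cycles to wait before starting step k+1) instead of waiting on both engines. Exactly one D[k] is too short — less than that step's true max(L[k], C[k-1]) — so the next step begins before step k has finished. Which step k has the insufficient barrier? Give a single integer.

hazard at step 4

step 0: need L[0]=7 = 7; D[0]=7 ok
step 1: need max(L[1]=3,C[0]=6) = 6; D[1]=6 ok
step 2: need max(L[2]=7,C[1]=7) = 7; D[2]=7 ok
step 3: need max(L[3]=3,C[2]=6) = 6; D[3]=6 ok
step 4: need max(L[4]=5,C[3]=9) = 9; D[4]=6 SHORT
step 5: need max(L[5]=7,C[4]=6) = 7; D[5]=7 ok
step 6: need max(L[6]=5,C[5]=8) = 8; D[6]=8 ok
step 7: need C[6]=2 = 2; D[7]=2 ok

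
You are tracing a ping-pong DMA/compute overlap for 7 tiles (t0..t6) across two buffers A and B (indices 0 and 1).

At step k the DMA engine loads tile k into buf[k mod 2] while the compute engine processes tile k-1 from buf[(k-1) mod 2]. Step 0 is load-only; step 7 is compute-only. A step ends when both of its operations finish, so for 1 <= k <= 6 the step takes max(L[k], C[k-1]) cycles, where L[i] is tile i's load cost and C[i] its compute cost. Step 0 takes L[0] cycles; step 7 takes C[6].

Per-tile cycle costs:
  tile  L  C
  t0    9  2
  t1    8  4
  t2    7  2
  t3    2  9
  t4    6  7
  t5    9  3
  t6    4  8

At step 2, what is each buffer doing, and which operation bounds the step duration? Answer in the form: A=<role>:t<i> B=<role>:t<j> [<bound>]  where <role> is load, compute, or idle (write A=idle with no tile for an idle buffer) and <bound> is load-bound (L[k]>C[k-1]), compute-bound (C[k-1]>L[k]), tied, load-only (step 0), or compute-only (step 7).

step 2: A=load:t2 B=compute:t1 [load-bound]

step 0: L[0]=9 → dur=9, Σ=9 | A=load:t0 B=idle [load-only]
step 1: L[1]=8 C[0]=2 → dur=8, Σ=17 | A=compute:t0 B=load:t1 [load-bound]
step 2: L[2]=7 C[1]=4 → dur=7, Σ=24 | A=load:t2 B=compute:t1 [load-bound]
step 3: L[3]=2 C[2]=2 → dur=2, Σ=26 | A=compute:t2 B=load:t3 [tied]
step 4: L[4]=6 C[3]=9 → dur=9, Σ=35 | A=load:t4 B=compute:t3 [compute-bound]
step 5: L[5]=9 C[4]=7 → dur=9, Σ=44 | A=compute:t4 B=load:t5 [load-bound]
step 6: L[6]=4 C[5]=3 → dur=4, Σ=48 | A=load:t6 B=compute:t5 [load-bound]
step 7: C[6]=8 → dur=8, Σ=56 | A=compute:t6 B=idle [compute-only]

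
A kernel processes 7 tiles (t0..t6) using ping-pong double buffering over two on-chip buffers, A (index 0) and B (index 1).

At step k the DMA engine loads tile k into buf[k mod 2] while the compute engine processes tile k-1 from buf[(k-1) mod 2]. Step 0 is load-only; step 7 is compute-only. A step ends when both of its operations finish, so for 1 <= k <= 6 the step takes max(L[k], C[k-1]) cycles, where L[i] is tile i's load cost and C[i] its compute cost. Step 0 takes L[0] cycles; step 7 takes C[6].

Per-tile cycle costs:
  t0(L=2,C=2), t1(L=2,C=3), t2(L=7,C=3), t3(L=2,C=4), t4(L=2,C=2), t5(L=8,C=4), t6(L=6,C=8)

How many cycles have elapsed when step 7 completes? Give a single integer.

step 0: L[0]=2 → dur=2, Σ=2 | A=load:t0 B=idle [load-only]
step 1: L[1]=2 C[0]=2 → dur=2, Σ=4 | A=compute:t0 B=load:t1 [tied]
step 2: L[2]=7 C[1]=3 → dur=7, Σ=11 | A=load:t2 B=compute:t1 [load-bound]
step 3: L[3]=2 C[2]=3 → dur=3, Σ=14 | A=compute:t2 B=load:t3 [compute-bound]
step 4: L[4]=2 C[3]=4 → dur=4, Σ=18 | A=load:t4 B=compute:t3 [compute-bound]
step 5: L[5]=8 C[4]=2 → dur=8, Σ=26 | A=compute:t4 B=load:t5 [load-bound]
step 6: L[6]=6 C[5]=4 → dur=6, Σ=32 | A=load:t6 B=compute:t5 [load-bound]
step 7: C[6]=8 → dur=8, Σ=40 | A=compute:t6 B=idle [compute-only]

end_cycle[7] = 40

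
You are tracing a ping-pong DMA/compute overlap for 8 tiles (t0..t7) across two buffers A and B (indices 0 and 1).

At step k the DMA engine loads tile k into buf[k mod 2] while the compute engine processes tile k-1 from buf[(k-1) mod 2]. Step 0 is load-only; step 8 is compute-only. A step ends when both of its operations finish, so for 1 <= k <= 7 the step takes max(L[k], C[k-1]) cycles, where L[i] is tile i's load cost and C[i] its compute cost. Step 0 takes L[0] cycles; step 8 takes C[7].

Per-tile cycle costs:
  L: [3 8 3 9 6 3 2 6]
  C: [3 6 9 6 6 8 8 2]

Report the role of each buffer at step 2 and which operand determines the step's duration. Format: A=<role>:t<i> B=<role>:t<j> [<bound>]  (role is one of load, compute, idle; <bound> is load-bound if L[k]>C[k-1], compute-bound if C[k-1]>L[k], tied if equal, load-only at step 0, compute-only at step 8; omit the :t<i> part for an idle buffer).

[0] DMA t0→A (3c) ∥ CU idle ⇒ 3c, clock 3
[1] DMA t1→B (8c) ∥ CU A:t0 (3c) ⇒ 8c, clock 11
[2] DMA t2→A (3c) ∥ CU B:t1 (6c) ⇒ 6c, clock 17
[3] DMA t3→B (9c) ∥ CU A:t2 (9c) ⇒ 9c, clock 26
[4] DMA t4→A (6c) ∥ CU B:t3 (6c) ⇒ 6c, clock 32
[5] DMA t5→B (3c) ∥ CU A:t4 (6c) ⇒ 6c, clock 38
[6] DMA t6→A (2c) ∥ CU B:t5 (8c) ⇒ 8c, clock 46
[7] DMA t7→B (6c) ∥ CU A:t6 (8c) ⇒ 8c, clock 54
[8] DMA idle ∥ CU B:t7 (2c) ⇒ 2c, clock 56

step 2: A=load:t2 B=compute:t1 [compute-bound]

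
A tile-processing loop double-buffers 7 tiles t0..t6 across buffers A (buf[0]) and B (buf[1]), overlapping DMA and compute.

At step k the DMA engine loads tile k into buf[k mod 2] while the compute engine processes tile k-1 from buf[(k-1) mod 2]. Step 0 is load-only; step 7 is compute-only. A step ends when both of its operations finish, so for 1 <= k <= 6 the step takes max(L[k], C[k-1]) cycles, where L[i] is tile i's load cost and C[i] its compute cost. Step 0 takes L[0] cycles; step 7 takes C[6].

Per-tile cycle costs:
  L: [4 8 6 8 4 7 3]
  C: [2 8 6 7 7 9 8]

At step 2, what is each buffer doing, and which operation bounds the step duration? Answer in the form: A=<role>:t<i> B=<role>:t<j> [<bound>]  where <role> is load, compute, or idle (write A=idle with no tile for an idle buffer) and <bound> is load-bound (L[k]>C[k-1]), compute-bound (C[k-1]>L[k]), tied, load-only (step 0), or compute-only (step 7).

[0] DMA t0→A (4c) ∥ CU idle ⇒ 4c, clock 4
[1] DMA t1→B (8c) ∥ CU A:t0 (2c) ⇒ 8c, clock 12
[2] DMA t2→A (6c) ∥ CU B:t1 (8c) ⇒ 8c, clock 20
[3] DMA t3→B (8c) ∥ CU A:t2 (6c) ⇒ 8c, clock 28
[4] DMA t4→A (4c) ∥ CU B:t3 (7c) ⇒ 7c, clock 35
[5] DMA t5→B (7c) ∥ CU A:t4 (7c) ⇒ 7c, clock 42
[6] DMA t6→A (3c) ∥ CU B:t5 (9c) ⇒ 9c, clock 51
[7] DMA idle ∥ CU A:t6 (8c) ⇒ 8c, clock 59

step 2: A=load:t2 B=compute:t1 [compute-bound]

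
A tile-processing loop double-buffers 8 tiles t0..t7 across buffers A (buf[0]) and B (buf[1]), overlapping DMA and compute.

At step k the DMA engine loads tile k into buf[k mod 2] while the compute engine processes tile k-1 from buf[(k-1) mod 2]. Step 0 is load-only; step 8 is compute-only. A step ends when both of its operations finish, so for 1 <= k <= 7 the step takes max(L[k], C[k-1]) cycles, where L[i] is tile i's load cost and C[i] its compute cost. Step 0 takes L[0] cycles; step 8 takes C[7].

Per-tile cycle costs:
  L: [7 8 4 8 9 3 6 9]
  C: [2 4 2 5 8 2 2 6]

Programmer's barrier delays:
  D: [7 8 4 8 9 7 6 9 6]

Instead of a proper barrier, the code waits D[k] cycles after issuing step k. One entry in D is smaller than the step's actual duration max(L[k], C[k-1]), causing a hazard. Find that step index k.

hazard at step 5

k=0 barrier L[0]=7→7c, D[0]=7 ok
k=1 barrier max(L[1]=8,C[0]=2)→8c, D[1]=8 ok
k=2 barrier max(L[2]=4,C[1]=4)→4c, D[2]=4 ok
k=3 barrier max(L[3]=8,C[2]=2)→8c, D[3]=8 ok
k=4 barrier max(L[4]=9,C[3]=5)→9c, D[4]=9 ok
k=5 barrier max(L[5]=3,C[4]=8)→8c, D[5]=7 SHORT
k=6 barrier max(L[6]=6,C[5]=2)→6c, D[6]=6 ok
k=7 barrier max(L[7]=9,C[6]=2)→9c, D[7]=9 ok
k=8 barrier C[7]=6→6c, D[8]=6 ok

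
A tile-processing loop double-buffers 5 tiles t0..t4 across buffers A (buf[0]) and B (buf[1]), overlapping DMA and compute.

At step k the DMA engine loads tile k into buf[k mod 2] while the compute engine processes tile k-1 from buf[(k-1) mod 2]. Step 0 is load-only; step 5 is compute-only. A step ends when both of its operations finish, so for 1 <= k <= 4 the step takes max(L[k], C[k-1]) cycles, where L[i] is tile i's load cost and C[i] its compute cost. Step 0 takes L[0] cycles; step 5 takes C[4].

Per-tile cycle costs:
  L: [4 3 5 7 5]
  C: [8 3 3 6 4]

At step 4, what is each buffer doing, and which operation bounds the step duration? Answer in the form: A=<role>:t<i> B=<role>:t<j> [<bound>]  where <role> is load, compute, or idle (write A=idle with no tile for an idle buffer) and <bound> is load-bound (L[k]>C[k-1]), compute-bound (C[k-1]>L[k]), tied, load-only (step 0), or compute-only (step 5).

k=0 load=t0/4c comp=- wait=4 total=4
k=1 load=t1/3c comp=t0/8c wait=8 total=12
k=2 load=t2/5c comp=t1/3c wait=5 total=17
k=3 load=t3/7c comp=t2/3c wait=7 total=24
k=4 load=t4/5c comp=t3/6c wait=6 total=30
k=5 load=- comp=t4/4c wait=4 total=34

step 4: A=load:t4 B=compute:t3 [compute-bound]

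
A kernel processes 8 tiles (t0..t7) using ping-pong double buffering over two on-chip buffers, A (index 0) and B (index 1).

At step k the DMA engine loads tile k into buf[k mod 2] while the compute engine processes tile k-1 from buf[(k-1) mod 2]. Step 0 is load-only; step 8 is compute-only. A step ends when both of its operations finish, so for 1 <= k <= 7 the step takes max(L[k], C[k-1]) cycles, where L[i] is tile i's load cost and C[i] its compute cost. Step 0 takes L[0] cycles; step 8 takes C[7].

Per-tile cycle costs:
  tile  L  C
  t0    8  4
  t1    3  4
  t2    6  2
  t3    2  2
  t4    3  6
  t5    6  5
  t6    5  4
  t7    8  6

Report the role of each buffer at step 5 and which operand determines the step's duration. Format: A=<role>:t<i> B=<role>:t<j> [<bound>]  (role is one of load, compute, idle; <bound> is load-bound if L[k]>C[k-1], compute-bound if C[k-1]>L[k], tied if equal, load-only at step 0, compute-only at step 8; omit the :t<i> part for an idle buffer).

step 5: A=compute:t4 B=load:t5 [tied]

  0. 8=8c; end=8; A:t0 B:-
  1. max(3,4)=4c; end=12; A:t0 B:t1
  2. max(6,4)=6c; end=18; A:t2 B:t1
  3. max(2,2)=2c; end=20; A:t2 B:t3
  4. max(3,2)=3c; end=23; A:t4 B:t3
  5. max(6,6)=6c; end=29; A:t4 B:t5
  6. max(5,5)=5c; end=34; A:t6 B:t5
  7. max(8,4)=8c; end=42; A:t6 B:t7
  8. 6=6c; end=48; A:t6 B:t7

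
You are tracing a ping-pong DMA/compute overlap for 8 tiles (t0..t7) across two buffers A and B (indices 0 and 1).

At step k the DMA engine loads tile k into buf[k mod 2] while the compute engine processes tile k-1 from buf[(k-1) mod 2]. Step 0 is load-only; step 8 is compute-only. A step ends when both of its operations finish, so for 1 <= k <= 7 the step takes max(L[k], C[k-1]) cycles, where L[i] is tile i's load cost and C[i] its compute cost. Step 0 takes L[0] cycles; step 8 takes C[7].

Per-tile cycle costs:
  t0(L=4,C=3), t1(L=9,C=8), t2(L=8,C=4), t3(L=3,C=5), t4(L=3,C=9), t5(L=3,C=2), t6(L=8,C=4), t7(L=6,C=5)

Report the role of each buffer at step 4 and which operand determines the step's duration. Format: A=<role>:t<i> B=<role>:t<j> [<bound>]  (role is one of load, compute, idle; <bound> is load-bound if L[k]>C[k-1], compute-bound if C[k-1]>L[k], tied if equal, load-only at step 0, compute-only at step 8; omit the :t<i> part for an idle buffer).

  0. 4=4c; end=4; A:t0 B:-
  1. max(9,3)=9c; end=13; A:t0 B:t1
  2. max(8,8)=8c; end=21; A:t2 B:t1
  3. max(3,4)=4c; end=25; A:t2 B:t3
  4. max(3,5)=5c; end=30; A:t4 B:t3
  5. max(3,9)=9c; end=39; A:t4 B:t5
  6. max(8,2)=8c; end=47; A:t6 B:t5
  7. max(6,4)=6c; end=53; A:t6 B:t7
  8. 5=5c; end=58; A:t6 B:t7

step 4: A=load:t4 B=compute:t3 [compute-bound]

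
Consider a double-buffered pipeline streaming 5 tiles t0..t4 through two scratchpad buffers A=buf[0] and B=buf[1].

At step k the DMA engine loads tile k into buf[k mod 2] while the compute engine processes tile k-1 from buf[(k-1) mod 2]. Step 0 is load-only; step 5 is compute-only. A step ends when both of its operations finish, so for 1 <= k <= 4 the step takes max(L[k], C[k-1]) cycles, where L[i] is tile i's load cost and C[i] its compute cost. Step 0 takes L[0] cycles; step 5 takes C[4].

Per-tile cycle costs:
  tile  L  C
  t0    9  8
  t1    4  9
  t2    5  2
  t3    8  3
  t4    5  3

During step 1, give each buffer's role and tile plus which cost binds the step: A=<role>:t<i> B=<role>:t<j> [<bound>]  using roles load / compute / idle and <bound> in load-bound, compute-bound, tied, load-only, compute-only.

step 1: A=compute:t0 B=load:t1 [compute-bound]

[0] DMA t0→A (9c) ∥ CU idle ⇒ 9c, clock 9
[1] DMA t1→B (4c) ∥ CU A:t0 (8c) ⇒ 8c, clock 17
[2] DMA t2→A (5c) ∥ CU B:t1 (9c) ⇒ 9c, clock 26
[3] DMA t3→B (8c) ∥ CU A:t2 (2c) ⇒ 8c, clock 34
[4] DMA t4→A (5c) ∥ CU B:t3 (3c) ⇒ 5c, clock 39
[5] DMA idle ∥ CU A:t4 (3c) ⇒ 3c, clock 42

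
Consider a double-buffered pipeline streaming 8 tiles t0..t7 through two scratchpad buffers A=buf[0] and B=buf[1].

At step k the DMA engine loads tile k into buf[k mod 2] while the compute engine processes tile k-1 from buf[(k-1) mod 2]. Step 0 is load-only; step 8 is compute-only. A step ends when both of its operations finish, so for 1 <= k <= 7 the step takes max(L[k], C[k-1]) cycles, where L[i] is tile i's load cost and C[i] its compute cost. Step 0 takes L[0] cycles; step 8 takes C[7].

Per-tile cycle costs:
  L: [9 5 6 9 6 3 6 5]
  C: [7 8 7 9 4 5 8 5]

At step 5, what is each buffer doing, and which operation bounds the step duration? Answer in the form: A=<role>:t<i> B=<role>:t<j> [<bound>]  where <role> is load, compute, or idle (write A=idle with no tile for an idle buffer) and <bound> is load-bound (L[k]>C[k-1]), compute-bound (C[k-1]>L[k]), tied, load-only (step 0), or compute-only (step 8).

  0. 9=9c; end=9; A:t0 B:-
  1. max(5,7)=7c; end=16; A:t0 B:t1
  2. max(6,8)=8c; end=24; A:t2 B:t1
  3. max(9,7)=9c; end=33; A:t2 B:t3
  4. max(6,9)=9c; end=42; A:t4 B:t3
  5. max(3,4)=4c; end=46; A:t4 B:t5
  6. max(6,5)=6c; end=52; A:t6 B:t5
  7. max(5,8)=8c; end=60; A:t6 B:t7
  8. 5=5c; end=65; A:t6 B:t7

step 5: A=compute:t4 B=load:t5 [compute-bound]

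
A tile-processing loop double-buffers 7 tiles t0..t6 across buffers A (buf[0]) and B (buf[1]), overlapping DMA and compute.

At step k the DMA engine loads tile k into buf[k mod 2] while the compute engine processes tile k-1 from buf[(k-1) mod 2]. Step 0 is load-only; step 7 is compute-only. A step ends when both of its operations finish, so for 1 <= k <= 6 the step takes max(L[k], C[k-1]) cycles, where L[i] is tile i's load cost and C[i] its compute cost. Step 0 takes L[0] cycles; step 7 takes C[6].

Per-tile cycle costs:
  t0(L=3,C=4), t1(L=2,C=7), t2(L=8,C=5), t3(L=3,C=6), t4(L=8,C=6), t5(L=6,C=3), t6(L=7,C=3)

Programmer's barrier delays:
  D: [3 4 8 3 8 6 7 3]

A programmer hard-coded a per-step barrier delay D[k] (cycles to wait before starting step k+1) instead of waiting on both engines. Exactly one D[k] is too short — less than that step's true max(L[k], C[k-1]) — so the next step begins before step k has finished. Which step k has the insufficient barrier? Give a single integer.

hazard at step 3

[0] required=L[0]=3=3 vs D=3 ok
[1] required=max(L[1]=2,C[0]=4)=4 vs D=4 ok
[2] required=max(L[2]=8,C[1]=7)=8 vs D=8 ok
[3] required=max(L[3]=3,C[2]=5)=5 vs D=3 SHORT
[4] required=max(L[4]=8,C[3]=6)=8 vs D=8 ok
[5] required=max(L[5]=6,C[4]=6)=6 vs D=6 ok
[6] required=max(L[6]=7,C[5]=3)=7 vs D=7 ok
[7] required=C[6]=3=3 vs D=3 ok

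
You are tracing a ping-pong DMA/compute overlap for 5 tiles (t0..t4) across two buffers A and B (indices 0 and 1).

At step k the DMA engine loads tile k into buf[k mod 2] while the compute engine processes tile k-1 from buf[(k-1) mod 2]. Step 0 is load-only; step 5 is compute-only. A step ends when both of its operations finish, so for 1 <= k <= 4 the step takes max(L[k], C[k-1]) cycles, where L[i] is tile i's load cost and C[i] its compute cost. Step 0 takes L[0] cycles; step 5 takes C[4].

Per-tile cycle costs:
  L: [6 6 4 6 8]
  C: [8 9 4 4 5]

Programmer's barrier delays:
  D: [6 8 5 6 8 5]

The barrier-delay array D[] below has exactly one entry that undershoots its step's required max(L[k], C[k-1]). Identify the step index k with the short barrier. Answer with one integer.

k=0 barrier L[0]=6→6c, D[0]=6 ok
k=1 barrier max(L[1]=6,C[0]=8)→8c, D[1]=8 ok
k=2 barrier max(L[2]=4,C[1]=9)→9c, D[2]=5 SHORT
k=3 barrier max(L[3]=6,C[2]=4)→6c, D[3]=6 ok
k=4 barrier max(L[4]=8,C[3]=4)→8c, D[4]=8 ok
k=5 barrier C[4]=5→5c, D[5]=5 ok

hazard at step 2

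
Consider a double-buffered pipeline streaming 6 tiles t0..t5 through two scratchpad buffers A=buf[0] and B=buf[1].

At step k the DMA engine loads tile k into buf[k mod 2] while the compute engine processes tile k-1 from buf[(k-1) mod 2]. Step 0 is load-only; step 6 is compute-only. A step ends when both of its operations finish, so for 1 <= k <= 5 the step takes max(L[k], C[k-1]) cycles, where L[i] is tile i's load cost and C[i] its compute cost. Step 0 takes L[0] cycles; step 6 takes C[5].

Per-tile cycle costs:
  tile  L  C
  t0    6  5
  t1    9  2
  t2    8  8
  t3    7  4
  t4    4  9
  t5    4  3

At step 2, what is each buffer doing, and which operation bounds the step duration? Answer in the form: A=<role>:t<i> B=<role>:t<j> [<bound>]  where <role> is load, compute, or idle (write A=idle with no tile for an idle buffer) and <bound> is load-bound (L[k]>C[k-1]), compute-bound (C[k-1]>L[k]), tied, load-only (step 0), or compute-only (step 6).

step 2: A=load:t2 B=compute:t1 [load-bound]

step 0: L[0]=6 → dur=6, Σ=6 | A=load:t0 B=idle [load-only]
step 1: L[1]=9 C[0]=5 → dur=9, Σ=15 | A=compute:t0 B=load:t1 [load-bound]
step 2: L[2]=8 C[1]=2 → dur=8, Σ=23 | A=load:t2 B=compute:t1 [load-bound]
step 3: L[3]=7 C[2]=8 → dur=8, Σ=31 | A=compute:t2 B=load:t3 [compute-bound]
step 4: L[4]=4 C[3]=4 → dur=4, Σ=35 | A=load:t4 B=compute:t3 [tied]
step 5: L[5]=4 C[4]=9 → dur=9, Σ=44 | A=compute:t4 B=load:t5 [compute-bound]
step 6: C[5]=3 → dur=3, Σ=47 | A=idle B=compute:t5 [compute-only]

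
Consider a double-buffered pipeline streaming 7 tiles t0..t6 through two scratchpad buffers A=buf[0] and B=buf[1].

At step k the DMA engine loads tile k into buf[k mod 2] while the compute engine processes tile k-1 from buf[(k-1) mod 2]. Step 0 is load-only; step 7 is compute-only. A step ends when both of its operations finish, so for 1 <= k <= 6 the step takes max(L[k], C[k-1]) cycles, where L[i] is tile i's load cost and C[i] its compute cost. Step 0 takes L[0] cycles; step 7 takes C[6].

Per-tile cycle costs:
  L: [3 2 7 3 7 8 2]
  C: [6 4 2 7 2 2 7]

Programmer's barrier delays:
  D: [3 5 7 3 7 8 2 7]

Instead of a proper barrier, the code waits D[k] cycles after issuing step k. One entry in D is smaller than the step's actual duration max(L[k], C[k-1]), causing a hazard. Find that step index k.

k=0 barrier L[0]=3→3c, D[0]=3 ok
k=1 barrier max(L[1]=2,C[0]=6)→6c, D[1]=5 SHORT
k=2 barrier max(L[2]=7,C[1]=4)→7c, D[2]=7 ok
k=3 barrier max(L[3]=3,C[2]=2)→3c, D[3]=3 ok
k=4 barrier max(L[4]=7,C[3]=7)→7c, D[4]=7 ok
k=5 barrier max(L[5]=8,C[4]=2)→8c, D[5]=8 ok
k=6 barrier max(L[6]=2,C[5]=2)→2c, D[6]=2 ok
k=7 barrier C[6]=7→7c, D[7]=7 ok

hazard at step 1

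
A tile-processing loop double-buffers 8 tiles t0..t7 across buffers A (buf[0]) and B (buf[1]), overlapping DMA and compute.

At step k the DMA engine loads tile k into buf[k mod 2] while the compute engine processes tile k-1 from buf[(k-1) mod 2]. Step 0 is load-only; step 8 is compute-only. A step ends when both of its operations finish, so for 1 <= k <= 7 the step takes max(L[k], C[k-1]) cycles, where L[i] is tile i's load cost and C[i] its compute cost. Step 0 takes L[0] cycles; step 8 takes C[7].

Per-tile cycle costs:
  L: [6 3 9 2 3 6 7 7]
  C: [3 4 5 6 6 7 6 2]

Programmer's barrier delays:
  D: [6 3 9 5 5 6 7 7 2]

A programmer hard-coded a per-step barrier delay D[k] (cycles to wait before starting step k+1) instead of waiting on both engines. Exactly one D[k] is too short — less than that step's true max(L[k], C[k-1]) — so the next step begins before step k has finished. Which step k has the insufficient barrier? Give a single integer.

step 0: need L[0]=6 = 6; D[0]=6 ok
step 1: need max(L[1]=3,C[0]=3) = 3; D[1]=3 ok
step 2: need max(L[2]=9,C[1]=4) = 9; D[2]=9 ok
step 3: need max(L[3]=2,C[2]=5) = 5; D[3]=5 ok
step 4: need max(L[4]=3,C[3]=6) = 6; D[4]=5 SHORT
step 5: need max(L[5]=6,C[4]=6) = 6; D[5]=6 ok
step 6: need max(L[6]=7,C[5]=7) = 7; D[6]=7 ok
step 7: need max(L[7]=7,C[6]=6) = 7; D[7]=7 ok
step 8: need C[7]=2 = 2; D[8]=2 ok

hazard at step 4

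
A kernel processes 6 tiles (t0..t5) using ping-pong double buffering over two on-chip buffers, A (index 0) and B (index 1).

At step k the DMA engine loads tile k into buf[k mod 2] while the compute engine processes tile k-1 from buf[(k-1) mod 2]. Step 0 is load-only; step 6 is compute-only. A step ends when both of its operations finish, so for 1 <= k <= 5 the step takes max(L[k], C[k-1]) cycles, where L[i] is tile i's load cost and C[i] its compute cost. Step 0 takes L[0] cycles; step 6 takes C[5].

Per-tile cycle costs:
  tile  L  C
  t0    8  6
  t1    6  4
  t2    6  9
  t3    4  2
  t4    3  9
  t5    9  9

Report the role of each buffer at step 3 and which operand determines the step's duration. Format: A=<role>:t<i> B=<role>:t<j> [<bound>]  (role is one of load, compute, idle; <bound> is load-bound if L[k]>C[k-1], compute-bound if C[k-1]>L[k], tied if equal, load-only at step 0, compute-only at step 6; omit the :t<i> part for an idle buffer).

  0. 8=8c; end=8; A:t0 B:-
  1. max(6,6)=6c; end=14; A:t0 B:t1
  2. max(6,4)=6c; end=20; A:t2 B:t1
  3. max(4,9)=9c; end=29; A:t2 B:t3
  4. max(3,2)=3c; end=32; A:t4 B:t3
  5. max(9,9)=9c; end=41; A:t4 B:t5
  6. 9=9c; end=50; A:t4 B:t5

step 3: A=compute:t2 B=load:t3 [compute-bound]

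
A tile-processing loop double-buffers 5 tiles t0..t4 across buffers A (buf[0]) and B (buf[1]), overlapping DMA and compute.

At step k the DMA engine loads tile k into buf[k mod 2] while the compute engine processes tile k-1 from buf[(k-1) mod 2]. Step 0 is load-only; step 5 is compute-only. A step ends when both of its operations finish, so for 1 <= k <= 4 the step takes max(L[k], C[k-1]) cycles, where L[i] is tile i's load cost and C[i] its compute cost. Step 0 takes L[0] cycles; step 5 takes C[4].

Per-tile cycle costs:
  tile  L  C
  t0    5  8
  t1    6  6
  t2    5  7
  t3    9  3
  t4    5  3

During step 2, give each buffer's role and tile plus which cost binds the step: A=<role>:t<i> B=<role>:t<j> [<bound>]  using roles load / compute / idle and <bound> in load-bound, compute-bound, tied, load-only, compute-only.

  0. 5=5c; end=5; A:t0 B:-
  1. max(6,8)=8c; end=13; A:t0 B:t1
  2. max(5,6)=6c; end=19; A:t2 B:t1
  3. max(9,7)=9c; end=28; A:t2 B:t3
  4. max(5,3)=5c; end=33; A:t4 B:t3
  5. 3=3c; end=36; A:t4 B:t3

step 2: A=load:t2 B=compute:t1 [compute-bound]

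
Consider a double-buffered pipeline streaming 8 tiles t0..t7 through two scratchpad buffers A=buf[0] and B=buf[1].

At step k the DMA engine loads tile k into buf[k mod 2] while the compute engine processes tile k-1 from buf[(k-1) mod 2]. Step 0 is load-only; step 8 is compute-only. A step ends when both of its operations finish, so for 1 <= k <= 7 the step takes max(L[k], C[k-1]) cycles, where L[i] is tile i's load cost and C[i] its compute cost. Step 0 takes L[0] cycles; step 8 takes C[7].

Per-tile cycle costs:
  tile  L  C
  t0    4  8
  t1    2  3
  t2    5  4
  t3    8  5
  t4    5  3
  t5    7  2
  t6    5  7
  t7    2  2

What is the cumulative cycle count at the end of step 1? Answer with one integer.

end_cycle[1] = 12

step 0: L[0]=4 → dur=4, Σ=4 | A=load:t0 B=idle [load-only]
step 1: L[1]=2 C[0]=8 → dur=8, Σ=12 | A=compute:t0 B=load:t1 [compute-bound]
step 2: L[2]=5 C[1]=3 → dur=5, Σ=17 | A=load:t2 B=compute:t1 [load-bound]
step 3: L[3]=8 C[2]=4 → dur=8, Σ=25 | A=compute:t2 B=load:t3 [load-bound]
step 4: L[4]=5 C[3]=5 → dur=5, Σ=30 | A=load:t4 B=compute:t3 [tied]
step 5: L[5]=7 C[4]=3 → dur=7, Σ=37 | A=compute:t4 B=load:t5 [load-bound]
step 6: L[6]=5 C[5]=2 → dur=5, Σ=42 | A=load:t6 B=compute:t5 [load-bound]
step 7: L[7]=2 C[6]=7 → dur=7, Σ=49 | A=compute:t6 B=load:t7 [compute-bound]
step 8: C[7]=2 → dur=2, Σ=51 | A=idle B=compute:t7 [compute-only]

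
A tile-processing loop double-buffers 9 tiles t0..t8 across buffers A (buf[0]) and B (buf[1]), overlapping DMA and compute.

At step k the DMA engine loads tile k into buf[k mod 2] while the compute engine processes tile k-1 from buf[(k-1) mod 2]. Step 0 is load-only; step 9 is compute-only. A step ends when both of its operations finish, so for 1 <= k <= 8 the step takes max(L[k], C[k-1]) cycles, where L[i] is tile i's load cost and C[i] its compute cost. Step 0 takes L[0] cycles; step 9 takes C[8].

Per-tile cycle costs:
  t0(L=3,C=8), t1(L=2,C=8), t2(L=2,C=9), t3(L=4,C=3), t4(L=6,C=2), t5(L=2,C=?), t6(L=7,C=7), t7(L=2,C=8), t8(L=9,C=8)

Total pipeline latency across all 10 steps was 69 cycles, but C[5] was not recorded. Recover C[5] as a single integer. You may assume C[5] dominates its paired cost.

step 0 → dur = L[0]=3 = 3
step 1 → dur = max(L[1]=2, C[0]=8) = 8
step 2 → dur = max(L[2]=2, C[1]=8) = 8
step 3 → dur = max(L[3]=4, C[2]=9) = 9
step 4 → dur = max(L[4]=6, C[3]=3) = 6
step 5 → dur = max(L[5]=2, C[4]=2) = 2
step 6 → dur = max(L[6]=7, C[5]=?) = C[5]  (unknown; binding)
step 7 → dur = max(L[7]=2, C[6]=7) = 7
step 8 → dur = max(L[8]=9, C[7]=8) = 9
step 9 → dur = C[8]=8 = 8
sum of known step durations = 60
dur[6] = total - known = 69 - 60 = 9
C[5] is the binding max in step 6, so C[5] = dur[6] = 9

C[5] = 9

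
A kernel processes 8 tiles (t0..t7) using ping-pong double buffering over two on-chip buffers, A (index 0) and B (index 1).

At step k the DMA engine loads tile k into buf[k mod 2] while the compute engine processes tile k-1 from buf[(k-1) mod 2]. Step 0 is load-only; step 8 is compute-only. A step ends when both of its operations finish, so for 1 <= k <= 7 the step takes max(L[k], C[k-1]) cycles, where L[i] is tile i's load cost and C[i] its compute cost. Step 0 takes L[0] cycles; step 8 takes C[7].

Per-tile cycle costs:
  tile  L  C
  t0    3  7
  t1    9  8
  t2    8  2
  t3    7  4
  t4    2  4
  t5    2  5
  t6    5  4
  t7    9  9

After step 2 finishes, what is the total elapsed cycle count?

k=0 load=t0/3c comp=- wait=3 total=3
k=1 load=t1/9c comp=t0/7c wait=9 total=12
k=2 load=t2/8c comp=t1/8c wait=8 total=20
k=3 load=t3/7c comp=t2/2c wait=7 total=27
k=4 load=t4/2c comp=t3/4c wait=4 total=31
k=5 load=t5/2c comp=t4/4c wait=4 total=35
k=6 load=t6/5c comp=t5/5c wait=5 total=40
k=7 load=t7/9c comp=t6/4c wait=9 total=49
k=8 load=- comp=t7/9c wait=9 total=58

end_cycle[2] = 20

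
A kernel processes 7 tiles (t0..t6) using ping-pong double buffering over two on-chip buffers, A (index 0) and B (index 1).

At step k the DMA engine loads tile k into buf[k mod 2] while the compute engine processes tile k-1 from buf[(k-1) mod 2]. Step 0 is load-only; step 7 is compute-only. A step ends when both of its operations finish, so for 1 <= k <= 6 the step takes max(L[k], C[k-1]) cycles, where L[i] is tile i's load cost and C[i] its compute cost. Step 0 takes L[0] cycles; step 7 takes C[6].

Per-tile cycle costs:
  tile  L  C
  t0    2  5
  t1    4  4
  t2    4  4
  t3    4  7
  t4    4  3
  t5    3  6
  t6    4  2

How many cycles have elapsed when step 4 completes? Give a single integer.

  0. 2=2c; end=2; A:t0 B:-
  1. max(4,5)=5c; end=7; A:t0 B:t1
  2. max(4,4)=4c; end=11; A:t2 B:t1
  3. max(4,4)=4c; end=15; A:t2 B:t3
  4. max(4,7)=7c; end=22; A:t4 B:t3
  5. max(3,3)=3c; end=25; A:t4 B:t5
  6. max(4,6)=6c; end=31; A:t6 B:t5
  7. 2=2c; end=33; A:t6 B:t5

end_cycle[4] = 22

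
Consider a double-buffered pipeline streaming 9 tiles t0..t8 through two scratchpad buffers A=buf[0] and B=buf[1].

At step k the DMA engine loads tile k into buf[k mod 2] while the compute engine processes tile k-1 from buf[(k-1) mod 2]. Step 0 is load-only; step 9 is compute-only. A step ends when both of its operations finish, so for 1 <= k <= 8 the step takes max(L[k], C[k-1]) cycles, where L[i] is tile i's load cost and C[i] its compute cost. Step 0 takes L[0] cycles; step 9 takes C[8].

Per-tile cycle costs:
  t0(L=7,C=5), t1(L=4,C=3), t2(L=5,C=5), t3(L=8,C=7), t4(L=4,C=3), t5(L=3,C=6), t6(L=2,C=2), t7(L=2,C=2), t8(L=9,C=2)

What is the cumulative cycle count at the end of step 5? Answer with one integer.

k=0 load=t0/7c comp=- wait=7 total=7
k=1 load=t1/4c comp=t0/5c wait=5 total=12
k=2 load=t2/5c comp=t1/3c wait=5 total=17
k=3 load=t3/8c comp=t2/5c wait=8 total=25
k=4 load=t4/4c comp=t3/7c wait=7 total=32
k=5 load=t5/3c comp=t4/3c wait=3 total=35
k=6 load=t6/2c comp=t5/6c wait=6 total=41
k=7 load=t7/2c comp=t6/2c wait=2 total=43
k=8 load=t8/9c comp=t7/2c wait=9 total=52
k=9 load=- comp=t8/2c wait=2 total=54

end_cycle[5] = 35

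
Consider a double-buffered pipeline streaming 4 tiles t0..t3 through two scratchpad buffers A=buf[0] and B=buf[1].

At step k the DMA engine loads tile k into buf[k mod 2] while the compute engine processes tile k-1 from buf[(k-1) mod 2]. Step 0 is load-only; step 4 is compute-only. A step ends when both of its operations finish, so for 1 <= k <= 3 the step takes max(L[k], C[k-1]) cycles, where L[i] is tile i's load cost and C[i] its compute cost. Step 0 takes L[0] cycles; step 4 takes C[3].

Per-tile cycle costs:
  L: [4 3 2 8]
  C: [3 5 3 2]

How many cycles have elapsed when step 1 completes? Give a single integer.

end_cycle[1] = 7

k=0 load=t0/4c comp=- wait=4 total=4
k=1 load=t1/3c comp=t0/3c wait=3 total=7
k=2 load=t2/2c comp=t1/5c wait=5 total=12
k=3 load=t3/8c comp=t2/3c wait=8 total=20
k=4 load=- comp=t3/2c wait=2 total=22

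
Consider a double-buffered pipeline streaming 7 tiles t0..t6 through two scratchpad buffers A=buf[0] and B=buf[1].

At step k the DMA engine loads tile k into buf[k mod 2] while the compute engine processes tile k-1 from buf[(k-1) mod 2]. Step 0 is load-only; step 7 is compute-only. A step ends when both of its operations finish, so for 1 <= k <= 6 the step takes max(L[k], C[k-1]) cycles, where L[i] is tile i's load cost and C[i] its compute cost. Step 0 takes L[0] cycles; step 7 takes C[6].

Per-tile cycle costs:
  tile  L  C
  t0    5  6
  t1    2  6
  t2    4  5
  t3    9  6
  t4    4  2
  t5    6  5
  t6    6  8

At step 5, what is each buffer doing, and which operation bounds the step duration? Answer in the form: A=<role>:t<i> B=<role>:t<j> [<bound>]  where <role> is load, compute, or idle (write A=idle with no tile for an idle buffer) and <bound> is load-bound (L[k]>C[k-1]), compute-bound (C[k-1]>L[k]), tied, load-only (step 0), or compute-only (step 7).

step 5: A=compute:t4 B=load:t5 [load-bound]

  0. 5=5c; end=5; A:t0 B:-
  1. max(2,6)=6c; end=11; A:t0 B:t1
  2. max(4,6)=6c; end=17; A:t2 B:t1
  3. max(9,5)=9c; end=26; A:t2 B:t3
  4. max(4,6)=6c; end=32; A:t4 B:t3
  5. max(6,2)=6c; end=38; A:t4 B:t5
  6. max(6,5)=6c; end=44; A:t6 B:t5
  7. 8=8c; end=52; A:t6 B:t5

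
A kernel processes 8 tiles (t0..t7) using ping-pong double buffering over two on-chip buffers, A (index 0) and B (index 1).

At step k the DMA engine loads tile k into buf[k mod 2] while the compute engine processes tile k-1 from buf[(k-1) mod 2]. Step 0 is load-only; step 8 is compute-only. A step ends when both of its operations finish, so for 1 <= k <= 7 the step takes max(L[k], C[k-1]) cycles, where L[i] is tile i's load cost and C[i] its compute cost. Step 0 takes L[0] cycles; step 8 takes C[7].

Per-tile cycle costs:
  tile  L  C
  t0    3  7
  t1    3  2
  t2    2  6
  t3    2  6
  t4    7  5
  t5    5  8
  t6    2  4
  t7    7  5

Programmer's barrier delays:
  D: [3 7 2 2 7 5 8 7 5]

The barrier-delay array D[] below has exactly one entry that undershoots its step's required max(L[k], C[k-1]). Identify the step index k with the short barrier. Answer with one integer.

hazard at step 3

[0] required=L[0]=3=3 vs D=3 ok
[1] required=max(L[1]=3,C[0]=7)=7 vs D=7 ok
[2] required=max(L[2]=2,C[1]=2)=2 vs D=2 ok
[3] required=max(L[3]=2,C[2]=6)=6 vs D=2 SHORT
[4] required=max(L[4]=7,C[3]=6)=7 vs D=7 ok
[5] required=max(L[5]=5,C[4]=5)=5 vs D=5 ok
[6] required=max(L[6]=2,C[5]=8)=8 vs D=8 ok
[7] required=max(L[7]=7,C[6]=4)=7 vs D=7 ok
[8] required=C[7]=5=5 vs D=5 ok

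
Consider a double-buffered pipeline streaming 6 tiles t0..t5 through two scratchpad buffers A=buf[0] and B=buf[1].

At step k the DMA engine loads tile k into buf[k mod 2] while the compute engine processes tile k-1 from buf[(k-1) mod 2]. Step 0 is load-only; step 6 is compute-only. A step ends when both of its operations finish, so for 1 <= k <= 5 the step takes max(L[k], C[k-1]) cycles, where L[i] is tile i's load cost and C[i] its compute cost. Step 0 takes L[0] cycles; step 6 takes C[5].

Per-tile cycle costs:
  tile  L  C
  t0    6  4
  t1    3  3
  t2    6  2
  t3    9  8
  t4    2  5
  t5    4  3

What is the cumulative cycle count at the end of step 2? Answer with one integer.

step 0: L[0]=6 → dur=6, Σ=6 | A=load:t0 B=idle [load-only]
step 1: L[1]=3 C[0]=4 → dur=4, Σ=10 | A=compute:t0 B=load:t1 [compute-bound]
step 2: L[2]=6 C[1]=3 → dur=6, Σ=16 | A=load:t2 B=compute:t1 [load-bound]
step 3: L[3]=9 C[2]=2 → dur=9, Σ=25 | A=compute:t2 B=load:t3 [load-bound]
step 4: L[4]=2 C[3]=8 → dur=8, Σ=33 | A=load:t4 B=compute:t3 [compute-bound]
step 5: L[5]=4 C[4]=5 → dur=5, Σ=38 | A=compute:t4 B=load:t5 [compute-bound]
step 6: C[5]=3 → dur=3, Σ=41 | A=idle B=compute:t5 [compute-only]

end_cycle[2] = 16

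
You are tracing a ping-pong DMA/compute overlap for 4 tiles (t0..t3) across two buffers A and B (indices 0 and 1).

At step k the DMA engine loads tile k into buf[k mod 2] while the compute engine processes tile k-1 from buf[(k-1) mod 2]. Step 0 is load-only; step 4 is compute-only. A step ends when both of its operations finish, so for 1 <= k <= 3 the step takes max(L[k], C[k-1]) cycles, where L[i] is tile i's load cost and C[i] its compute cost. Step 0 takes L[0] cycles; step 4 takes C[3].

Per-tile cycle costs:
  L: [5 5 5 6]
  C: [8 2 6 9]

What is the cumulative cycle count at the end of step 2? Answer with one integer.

step 0: L[0]=5 → dur=5, Σ=5 | A=load:t0 B=idle [load-only]
step 1: L[1]=5 C[0]=8 → dur=8, Σ=13 | A=compute:t0 B=load:t1 [compute-bound]
step 2: L[2]=5 C[1]=2 → dur=5, Σ=18 | A=load:t2 B=compute:t1 [load-bound]
step 3: L[3]=6 C[2]=6 → dur=6, Σ=24 | A=compute:t2 B=load:t3 [tied]
step 4: C[3]=9 → dur=9, Σ=33 | A=idle B=compute:t3 [compute-only]

end_cycle[2] = 18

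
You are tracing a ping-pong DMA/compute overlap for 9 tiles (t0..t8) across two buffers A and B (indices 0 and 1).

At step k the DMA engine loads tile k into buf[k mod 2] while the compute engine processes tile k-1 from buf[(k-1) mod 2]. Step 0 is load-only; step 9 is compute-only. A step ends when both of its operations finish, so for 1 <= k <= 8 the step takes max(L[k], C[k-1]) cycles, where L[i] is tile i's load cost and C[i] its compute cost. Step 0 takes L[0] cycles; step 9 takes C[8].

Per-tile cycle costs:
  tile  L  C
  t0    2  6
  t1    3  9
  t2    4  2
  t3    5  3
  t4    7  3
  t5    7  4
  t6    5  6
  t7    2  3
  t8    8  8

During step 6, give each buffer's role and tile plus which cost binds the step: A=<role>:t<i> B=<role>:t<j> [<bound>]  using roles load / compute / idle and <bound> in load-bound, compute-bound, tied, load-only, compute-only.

step 6: A=load:t6 B=compute:t5 [load-bound]

step 0: L[0]=2 → dur=2, Σ=2 | A=load:t0 B=idle [load-only]
step 1: L[1]=3 C[0]=6 → dur=6, Σ=8 | A=compute:t0 B=load:t1 [compute-bound]
step 2: L[2]=4 C[1]=9 → dur=9, Σ=17 | A=load:t2 B=compute:t1 [compute-bound]
step 3: L[3]=5 C[2]=2 → dur=5, Σ=22 | A=compute:t2 B=load:t3 [load-bound]
step 4: L[4]=7 C[3]=3 → dur=7, Σ=29 | A=load:t4 B=compute:t3 [load-bound]
step 5: L[5]=7 C[4]=3 → dur=7, Σ=36 | A=compute:t4 B=load:t5 [load-bound]
step 6: L[6]=5 C[5]=4 → dur=5, Σ=41 | A=load:t6 B=compute:t5 [load-bound]
step 7: L[7]=2 C[6]=6 → dur=6, Σ=47 | A=compute:t6 B=load:t7 [compute-bound]
step 8: L[8]=8 C[7]=3 → dur=8, Σ=55 | A=load:t8 B=compute:t7 [load-bound]
step 9: C[8]=8 → dur=8, Σ=63 | A=compute:t8 B=idle [compute-only]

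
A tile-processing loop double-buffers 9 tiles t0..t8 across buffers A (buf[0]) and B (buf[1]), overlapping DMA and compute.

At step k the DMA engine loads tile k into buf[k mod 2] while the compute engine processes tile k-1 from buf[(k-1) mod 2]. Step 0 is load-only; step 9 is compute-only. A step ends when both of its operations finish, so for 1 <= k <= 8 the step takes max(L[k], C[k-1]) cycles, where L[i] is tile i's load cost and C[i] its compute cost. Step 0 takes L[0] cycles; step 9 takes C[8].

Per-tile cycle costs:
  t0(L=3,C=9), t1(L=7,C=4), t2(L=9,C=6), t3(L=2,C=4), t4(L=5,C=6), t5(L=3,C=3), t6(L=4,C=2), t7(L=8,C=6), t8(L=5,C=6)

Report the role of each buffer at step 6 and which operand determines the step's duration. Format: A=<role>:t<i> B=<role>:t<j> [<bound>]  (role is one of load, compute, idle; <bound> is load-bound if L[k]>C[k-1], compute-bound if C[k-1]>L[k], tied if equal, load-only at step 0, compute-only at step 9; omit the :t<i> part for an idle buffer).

  0. 3=3c; end=3; A:t0 B:-
  1. max(7,9)=9c; end=12; A:t0 B:t1
  2. max(9,4)=9c; end=21; A:t2 B:t1
  3. max(2,6)=6c; end=27; A:t2 B:t3
  4. max(5,4)=5c; end=32; A:t4 B:t3
  5. max(3,6)=6c; end=38; A:t4 B:t5
  6. max(4,3)=4c; end=42; A:t6 B:t5
  7. max(8,2)=8c; end=50; A:t6 B:t7
  8. max(5,6)=6c; end=56; A:t8 B:t7
  9. 6=6c; end=62; A:t8 B:t7

step 6: A=load:t6 B=compute:t5 [load-bound]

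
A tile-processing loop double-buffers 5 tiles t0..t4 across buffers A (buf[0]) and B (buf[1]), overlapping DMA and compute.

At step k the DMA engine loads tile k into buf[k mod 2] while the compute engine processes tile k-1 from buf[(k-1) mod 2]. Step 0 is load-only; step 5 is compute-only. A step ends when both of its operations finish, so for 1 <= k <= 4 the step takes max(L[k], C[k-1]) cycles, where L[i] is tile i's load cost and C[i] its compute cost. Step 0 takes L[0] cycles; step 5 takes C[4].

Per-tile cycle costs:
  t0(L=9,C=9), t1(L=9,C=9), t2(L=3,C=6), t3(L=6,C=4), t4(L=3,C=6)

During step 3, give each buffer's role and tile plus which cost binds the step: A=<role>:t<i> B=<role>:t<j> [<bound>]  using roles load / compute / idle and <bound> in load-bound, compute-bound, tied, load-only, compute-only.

k=0 load=t0/9c comp=- wait=9 total=9
k=1 load=t1/9c comp=t0/9c wait=9 total=18
k=2 load=t2/3c comp=t1/9c wait=9 total=27
k=3 load=t3/6c comp=t2/6c wait=6 total=33
k=4 load=t4/3c comp=t3/4c wait=4 total=37
k=5 load=- comp=t4/6c wait=6 total=43

step 3: A=compute:t2 B=load:t3 [tied]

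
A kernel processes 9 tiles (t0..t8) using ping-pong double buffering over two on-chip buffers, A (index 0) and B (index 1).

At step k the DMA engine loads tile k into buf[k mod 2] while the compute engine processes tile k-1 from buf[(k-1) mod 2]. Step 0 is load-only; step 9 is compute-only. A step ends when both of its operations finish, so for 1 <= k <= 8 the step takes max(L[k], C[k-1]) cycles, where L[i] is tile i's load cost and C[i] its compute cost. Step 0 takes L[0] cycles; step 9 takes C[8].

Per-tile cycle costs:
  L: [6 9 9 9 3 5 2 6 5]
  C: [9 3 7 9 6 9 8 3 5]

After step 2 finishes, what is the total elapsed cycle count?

end_cycle[2] = 24

  0. 6=6c; end=6; A:t0 B:-
  1. max(9,9)=9c; end=15; A:t0 B:t1
  2. max(9,3)=9c; end=24; A:t2 B:t1
  3. max(9,7)=9c; end=33; A:t2 B:t3
  4. max(3,9)=9c; end=42; A:t4 B:t3
  5. max(5,6)=6c; end=48; A:t4 B:t5
  6. max(2,9)=9c; end=57; A:t6 B:t5
  7. max(6,8)=8c; end=65; A:t6 B:t7
  8. max(5,3)=5c; end=70; A:t8 B:t7
  9. 5=5c; end=75; A:t8 B:t7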